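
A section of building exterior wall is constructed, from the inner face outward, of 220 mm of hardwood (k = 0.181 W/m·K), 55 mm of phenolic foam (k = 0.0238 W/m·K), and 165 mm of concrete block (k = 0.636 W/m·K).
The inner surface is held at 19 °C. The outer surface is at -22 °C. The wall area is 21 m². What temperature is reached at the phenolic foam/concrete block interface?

T ≈ -19.2 °C

Treating each layer as a thermal resistance in series:
R_hardwood = L/(kA) = 0.22/(0.181×21) = 0.05788 K/W
R_phenolic foam = L/(kA) = 0.055/(0.0238×21) = 0.11 K/W
R_concrete block = L/(kA) = 0.165/(0.636×21) = 0.01235 K/W
R_total = 0.1803 K/W;  Q = ΔT/R_total = 41/0.1803 = 227.4 W
T_interface = T_inner − Q·ΣR(inner→interface) = 19 − 227×0.1679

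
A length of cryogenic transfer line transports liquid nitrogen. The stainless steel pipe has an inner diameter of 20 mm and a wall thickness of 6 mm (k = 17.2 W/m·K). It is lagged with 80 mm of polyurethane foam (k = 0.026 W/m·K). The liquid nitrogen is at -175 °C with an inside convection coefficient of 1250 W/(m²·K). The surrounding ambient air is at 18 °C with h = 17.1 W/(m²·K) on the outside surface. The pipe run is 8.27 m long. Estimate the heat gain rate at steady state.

Treating each annulus and film as a series resistance:
R_inner film = 1/(h_i·2πr₁L) = 1/(1250×2π×0.01×8.27) = 0.00154 K/W
R_stainless steel pipe wall = ln(16/10)/(2π×17.2×8.27) = 5.259×10^-4 K/W
R_polyurethane foam = ln(96/16)/(2π×0.026×8.27) = 1.326 K/W
R_outer film = 1/(h_o·2πr_oL) = 1/(17.1×2π×0.096×8.27) = 0.01172 K/W
R_total = 1.34 K/W
Q = ΔT/R_total = 193/1.34

Q ≈ 144 W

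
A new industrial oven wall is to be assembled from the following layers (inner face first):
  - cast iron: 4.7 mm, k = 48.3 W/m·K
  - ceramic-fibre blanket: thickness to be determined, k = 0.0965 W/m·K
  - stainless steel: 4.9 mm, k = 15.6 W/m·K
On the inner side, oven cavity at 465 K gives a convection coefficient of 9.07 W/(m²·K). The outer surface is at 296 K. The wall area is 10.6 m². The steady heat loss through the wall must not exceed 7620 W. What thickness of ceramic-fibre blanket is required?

L ≈ 12 mm

Treating each layer as a thermal resistance in series:
R_inner film = 1/(h_i·A) = 1/(9.07×10.6) = 0.0104 K/W
R_cast iron = L/(kA) = 0.0047/(48.3×10.6) = 9.18×10^-6 K/W
R_stainless steel = L/(kA) = 0.0049/(15.6×10.6) = 2.963×10^-5 K/W
Sum of the known resistances R_other = 0.01044 K/W
Required total resistance R_tot = ΔT/Q_allow = 169/7620 = 0.02218 K/W
R_ceramic-fibre blanket = R_tot − R_other = 0.01174 K/W
L = R·k·A = 0.01174×0.0965×10.6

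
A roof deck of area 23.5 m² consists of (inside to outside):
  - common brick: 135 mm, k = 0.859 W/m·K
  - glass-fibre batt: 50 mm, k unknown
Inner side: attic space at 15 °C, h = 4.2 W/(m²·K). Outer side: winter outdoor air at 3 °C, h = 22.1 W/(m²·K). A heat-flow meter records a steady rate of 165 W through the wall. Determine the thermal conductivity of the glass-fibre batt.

Series thermal resistances:
R_inner film = 1/(h_i·A) = 1/(4.2×23.5) = 0.01013 K/W
R_common brick = L/(kA) = 0.135/(0.859×23.5) = 0.006688 K/W
R_outer film = 1/(h_o·A) = 1/(22.1×23.5) = 0.001925 K/W
Sum of known resistances R_other = 0.01874 K/W
Total R = ΔT/Q = 12/165 = 0.07273 K/W
R_glass-fibre batt = R_total − R_other = 0.05398 K/W
k = L/(R·A) = 0.05/(0.05398×23.5)

k ≈ 0.0394 W/(m·K)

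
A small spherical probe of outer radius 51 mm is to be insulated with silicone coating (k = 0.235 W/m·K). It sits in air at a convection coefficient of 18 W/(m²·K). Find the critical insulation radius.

r_cr ≈ 26.1 mm

For a sphere r_cr = 2k/h = 2×0.235/18
r_cr = 26.1 mm; since the bare radius (51 mm) is above r_cr, any added insulation will reduce heat loss.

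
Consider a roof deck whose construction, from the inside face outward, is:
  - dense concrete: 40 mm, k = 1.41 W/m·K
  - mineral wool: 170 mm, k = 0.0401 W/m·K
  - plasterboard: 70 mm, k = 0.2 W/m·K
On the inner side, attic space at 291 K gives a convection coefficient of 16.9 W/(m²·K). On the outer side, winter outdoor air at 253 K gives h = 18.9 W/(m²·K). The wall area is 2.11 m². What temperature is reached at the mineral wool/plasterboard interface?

Model the wall as resistances in series:
R_inner film = 1/(h_i·A) = 1/(16.9×2.11) = 0.02804 K/W
R_dense concrete = L/(kA) = 0.04/(1.41×2.11) = 0.01344 K/W
R_mineral wool = L/(kA) = 0.17/(0.0401×2.11) = 2.009 K/W
R_plasterboard = L/(kA) = 0.07/(0.2×2.11) = 0.1659 K/W
R_outer film = 1/(h_o·A) = 1/(18.9×2.11) = 0.02508 K/W
R_total = 2.242 K/W;  Q = ΔT/R_total = 38/2.242 = 16.95 W
T_interface = T_inner − Q·ΣR(inner→interface) = 291 − 17×2.051

T ≈ 256 K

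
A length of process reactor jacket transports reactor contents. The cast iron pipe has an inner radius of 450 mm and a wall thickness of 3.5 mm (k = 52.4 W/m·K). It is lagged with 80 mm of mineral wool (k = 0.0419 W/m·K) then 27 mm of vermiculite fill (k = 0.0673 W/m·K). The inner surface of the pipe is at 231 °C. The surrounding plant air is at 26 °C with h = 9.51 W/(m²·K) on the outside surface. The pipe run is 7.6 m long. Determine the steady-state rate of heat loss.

Q ≈ 2040 W

Treating each annulus and film as a series resistance:
R_cast iron pipe wall = ln(453.5/450)/(2π×52.4×7.6) = 3.096×10^-6 K/W
R_mineral wool = ln(533.5/453.5)/(2π×0.0419×7.6) = 0.0812 K/W
R_vermiculite fill = ln(560.5/533.5)/(2π×0.0673×7.6) = 0.01536 K/W
R_outer film = 1/(h_o·2πr_oL) = 1/(9.51×2π×0.5605×7.6) = 0.003929 K/W
R_total = 0.1005 K/W
Q = ΔT/R_total = 205/0.1005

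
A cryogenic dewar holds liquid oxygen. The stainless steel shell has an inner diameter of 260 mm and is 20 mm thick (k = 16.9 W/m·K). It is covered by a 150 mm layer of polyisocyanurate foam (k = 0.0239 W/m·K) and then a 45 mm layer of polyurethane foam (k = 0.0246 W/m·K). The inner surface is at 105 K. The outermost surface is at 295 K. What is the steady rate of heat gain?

Q ≈ 15.2 W

Spherical conduction: R = (1/r_in − 1/r_out)/(4πk) per layer; series-sum.
R_stainless steel shell = (1/0.13 − 1/0.15)/(4π×16.9) = 0.004829 K/W
R_polyisocyanurate foam = (1/0.15 − 1/0.3)/(4π×0.0239) = 11.1 K/W
R_polyurethane foam = (1/0.3 − 1/0.345)/(4π×0.0246) = 1.406 K/W
R_total = 12.51 K/W
Q = ΔT/R_total = 190/12.51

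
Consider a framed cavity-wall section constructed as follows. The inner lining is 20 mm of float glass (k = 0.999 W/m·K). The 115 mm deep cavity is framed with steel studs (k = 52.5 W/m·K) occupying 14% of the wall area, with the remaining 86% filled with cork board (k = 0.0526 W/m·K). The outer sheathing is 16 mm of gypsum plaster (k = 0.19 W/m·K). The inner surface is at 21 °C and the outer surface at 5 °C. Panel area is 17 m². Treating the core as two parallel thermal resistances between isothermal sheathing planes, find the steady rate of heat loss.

Sheathing layers in series; stud and cavity paths in parallel between them.
R_inner = 0.02/(0.999×17) = 0.001178 K/W
R_stud  = 0.115/(52.5×0.14×17) = 9.204×10^-4 K/W
R_cav   = 0.115/(0.0526×0.86×17) = 0.1495 K/W
1/R_core = 1/R_stud + 1/R_cav → R_core = 9.147×10^-4 K/W
R_outer = 0.016/(0.19×17) = 0.004954 K/W
R_total = 0.007046 K/W
Q = ΔT/R_total = 16/0.007046

Q ≈ 2270 W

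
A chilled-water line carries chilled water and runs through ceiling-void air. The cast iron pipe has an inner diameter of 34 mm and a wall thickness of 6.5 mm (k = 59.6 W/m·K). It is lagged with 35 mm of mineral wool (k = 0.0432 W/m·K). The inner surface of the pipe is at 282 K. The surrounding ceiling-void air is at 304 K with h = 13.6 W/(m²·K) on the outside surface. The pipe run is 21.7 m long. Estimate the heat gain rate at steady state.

Cylindrical conduction, so R = ln(r₂/r₁)/(2πkL) per layer, in series:
R_cast iron pipe wall = ln(23.5/17)/(2π×59.6×21.7) = 3.984×10^-5 K/W
R_mineral wool = ln(58.5/23.5)/(2π×0.0432×21.7) = 0.1548 K/W
R_outer film = 1/(h_o·2πr_oL) = 1/(13.6×2π×0.0585×21.7) = 0.009219 K/W
R_total = 0.1641 K/W
Q = ΔT/R_total = 22/0.1641

Q ≈ 134 W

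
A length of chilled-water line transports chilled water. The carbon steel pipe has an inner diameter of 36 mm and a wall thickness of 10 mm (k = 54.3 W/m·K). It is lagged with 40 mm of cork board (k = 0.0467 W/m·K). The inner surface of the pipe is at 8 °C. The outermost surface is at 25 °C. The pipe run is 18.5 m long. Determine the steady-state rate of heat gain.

Radial resistances (cylindrical: R_cond = ln(r_o/r_i)/(2πkL), R_conv = 1/(h·2πrL)):
R_carbon steel pipe wall = ln(28/18)/(2π×54.3×18.5) = 7×10^-5 K/W
R_cork board = ln(68/28)/(2π×0.0467×18.5) = 0.1635 K/W
R_total = 0.1635 K/W
Q = ΔT/R_total = 17/0.1635

Q ≈ 104 W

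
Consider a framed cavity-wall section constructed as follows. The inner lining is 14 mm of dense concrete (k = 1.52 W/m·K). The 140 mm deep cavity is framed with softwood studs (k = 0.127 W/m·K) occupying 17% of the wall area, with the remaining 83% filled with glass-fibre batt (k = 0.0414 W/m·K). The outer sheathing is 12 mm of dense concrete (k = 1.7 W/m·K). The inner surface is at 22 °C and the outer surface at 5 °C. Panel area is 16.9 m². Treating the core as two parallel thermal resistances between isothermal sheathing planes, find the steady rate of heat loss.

Sheathing layers in series; stud and cavity paths in parallel between them.
R_inner = 0.014/(1.52×16.9) = 5.45×10^-4 K/W
R_stud  = 0.14/(0.127×0.17×16.9) = 0.3837 K/W
R_cav   = 0.14/(0.0414×0.83×16.9) = 0.2411 K/W
1/R_core = 1/R_stud + 1/R_cav → R_core = 0.1481 K/W
R_outer = 0.012/(1.7×16.9) = 4.177×10^-4 K/W
R_total = 0.149 K/W
Q = ΔT/R_total = 17/0.149

Q ≈ 114 W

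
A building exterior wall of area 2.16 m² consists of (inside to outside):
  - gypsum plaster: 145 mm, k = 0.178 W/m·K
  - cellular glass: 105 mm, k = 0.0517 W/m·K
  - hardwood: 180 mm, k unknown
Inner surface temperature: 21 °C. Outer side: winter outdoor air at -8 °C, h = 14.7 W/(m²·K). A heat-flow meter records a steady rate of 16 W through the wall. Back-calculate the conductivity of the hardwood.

k ≈ 0.18 W/(m·K)

Series thermal resistances:
R_gypsum plaster = L/(kA) = 0.145/(0.178×2.16) = 0.3771 K/W
R_cellular glass = L/(kA) = 0.105/(0.0517×2.16) = 0.9403 K/W
R_outer film = 1/(h_o·A) = 1/(14.7×2.16) = 0.03149 K/W
Sum of known resistances R_other = 1.349 K/W
Total R = ΔT/Q = 29/16 = 1.812 K/W
R_hardwood = R_total − R_other = 0.4636 K/W
k = L/(R·A) = 0.18/(0.4636×2.16)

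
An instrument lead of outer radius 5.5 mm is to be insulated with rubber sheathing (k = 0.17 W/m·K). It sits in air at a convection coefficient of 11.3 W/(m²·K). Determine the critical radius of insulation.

For a cylinder r_cr = k/h = 0.17/11.3
r_cr = 15 mm; since the bare radius (5.5 mm) is below r_cr, adding a thin layer of insulation will *increase* heat loss.

r_cr ≈ 15 mm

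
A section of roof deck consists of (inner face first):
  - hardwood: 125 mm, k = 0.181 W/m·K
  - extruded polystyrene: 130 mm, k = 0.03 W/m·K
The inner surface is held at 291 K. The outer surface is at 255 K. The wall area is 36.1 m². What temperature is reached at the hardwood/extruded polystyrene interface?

Thermal resistances in series:
R_hardwood = L/(kA) = 0.125/(0.181×36.1) = 0.01913 K/W
R_extruded polystyrene = L/(kA) = 0.13/(0.03×36.1) = 0.12 K/W
R_total = 0.1392 K/W;  Q = ΔT/R_total = 36/0.1392 = 258.7 W
T_interface = T_inner − Q·ΣR(inner→interface) = 291 − 259×0.01913

T ≈ 286 K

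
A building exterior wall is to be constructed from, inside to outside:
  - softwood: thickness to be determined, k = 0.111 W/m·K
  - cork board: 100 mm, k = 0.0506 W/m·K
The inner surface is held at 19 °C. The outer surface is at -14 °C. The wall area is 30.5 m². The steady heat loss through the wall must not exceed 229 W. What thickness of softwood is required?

Thermal resistances in series:
R_cork board = L/(kA) = 0.1/(0.0506×30.5) = 0.0648 K/W
Sum of the known resistances R_other = 0.0648 K/W
Required total resistance R_tot = ΔT/Q_allow = 33/229 = 0.1441 K/W
R_softwood = R_tot − R_other = 0.07931 K/W
L = R·k·A = 0.07931×0.111×30.5

L ≈ 268 mm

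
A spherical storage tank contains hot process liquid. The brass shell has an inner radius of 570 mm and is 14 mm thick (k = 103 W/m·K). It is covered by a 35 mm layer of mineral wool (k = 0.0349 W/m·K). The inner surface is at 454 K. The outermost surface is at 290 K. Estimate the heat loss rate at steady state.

Each spherical layer contributes R = (1/r_i − 1/r_o)/(4πk):
R_brass shell = (1/0.57 − 1/0.584)/(4π×103) = 3.249×10^-5 K/W
R_mineral wool = (1/0.584 − 1/0.619)/(4π×0.0349) = 0.2208 K/W
R_total = 0.2208 K/W
Q = ΔT/R_total = 164/0.2208

Q ≈ 743 W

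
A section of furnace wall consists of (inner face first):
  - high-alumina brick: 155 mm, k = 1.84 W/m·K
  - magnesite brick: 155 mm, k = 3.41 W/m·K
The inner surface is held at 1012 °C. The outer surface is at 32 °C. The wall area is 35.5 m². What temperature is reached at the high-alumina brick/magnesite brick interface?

Model the wall as resistances in series:
R_high-alumina brick = L/(kA) = 0.155/(1.84×35.5) = 0.002373 K/W
R_magnesite brick = L/(kA) = 0.155/(3.41×35.5) = 0.00128 K/W
R_total = 0.003653 K/W;  Q = ΔT/R_total = 980/0.003653 = 268200 W
T_interface = T_inner − Q·ΣR(inner→interface) = 1012 − 268000×0.002373

T ≈ 375 °C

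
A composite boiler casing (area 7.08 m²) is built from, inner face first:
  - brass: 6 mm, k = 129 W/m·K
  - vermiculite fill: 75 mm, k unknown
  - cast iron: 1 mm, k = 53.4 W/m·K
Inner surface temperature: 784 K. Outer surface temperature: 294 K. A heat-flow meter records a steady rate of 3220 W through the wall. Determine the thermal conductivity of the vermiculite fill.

Series thermal resistances:
R_brass = L/(kA) = 0.006/(129×7.08) = 6.569×10^-6 K/W
R_cast iron = L/(kA) = 0.001/(53.4×7.08) = 2.645×10^-6 K/W
Sum of known resistances R_other = 9.214×10^-6 K/W
Total R = ΔT/Q = 490/3220 = 0.1522 K/W
R_vermiculite fill = R_total − R_other = 0.1522 K/W
k = L/(R·A) = 0.075/(0.1522×7.08)

k ≈ 0.0696 W/(m·K)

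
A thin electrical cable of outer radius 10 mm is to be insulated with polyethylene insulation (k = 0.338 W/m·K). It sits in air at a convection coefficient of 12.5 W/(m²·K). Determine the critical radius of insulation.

r_cr ≈ 27 mm

For a cylinder r_cr = k/h = 0.338/12.5
r_cr = 27 mm; since the bare radius (10 mm) is below r_cr, adding a thin layer of insulation will *increase* heat loss.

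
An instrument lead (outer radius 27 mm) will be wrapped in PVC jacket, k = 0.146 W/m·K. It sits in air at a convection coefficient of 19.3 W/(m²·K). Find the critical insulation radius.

For a cylinder r_cr = k/h = 0.146/19.3
r_cr = 7.56 mm; since the bare radius (27 mm) is above r_cr, any added insulation will reduce heat loss.

r_cr ≈ 7.56 mm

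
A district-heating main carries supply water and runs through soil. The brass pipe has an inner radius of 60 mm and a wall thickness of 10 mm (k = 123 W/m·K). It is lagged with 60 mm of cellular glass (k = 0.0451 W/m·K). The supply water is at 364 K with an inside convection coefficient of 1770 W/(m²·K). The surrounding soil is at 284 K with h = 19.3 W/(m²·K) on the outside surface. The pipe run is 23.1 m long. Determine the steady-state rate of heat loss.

Q ≈ 821 W

Radial resistances (cylindrical: R_cond = ln(r_o/r_i)/(2πkL), R_conv = 1/(h·2πrL)):
R_inner film = 1/(h_i·2πr₁L) = 1/(1770×2π×0.06×23.1) = 6.488×10^-5 K/W
R_brass pipe wall = ln(70/60)/(2π×123×23.1) = 8.635×10^-6 K/W
R_cellular glass = ln(130/70)/(2π×0.0451×23.1) = 0.09457 K/W
R_outer film = 1/(h_o·2πr_oL) = 1/(19.3×2π×0.13×23.1) = 0.002746 K/W
R_total = 0.09739 K/W
Q = ΔT/R_total = 80/0.09739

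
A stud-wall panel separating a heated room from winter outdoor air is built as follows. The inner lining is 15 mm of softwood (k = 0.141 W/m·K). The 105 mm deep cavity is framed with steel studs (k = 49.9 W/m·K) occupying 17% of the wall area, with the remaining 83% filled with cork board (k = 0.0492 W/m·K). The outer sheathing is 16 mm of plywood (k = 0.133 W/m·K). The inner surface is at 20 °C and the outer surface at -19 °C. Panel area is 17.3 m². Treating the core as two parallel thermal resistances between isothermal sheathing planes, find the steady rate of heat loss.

Sheathing layers in series; stud and cavity paths in parallel between them.
R_inner = 0.015/(0.141×17.3) = 0.006149 K/W
R_stud  = 0.105/(49.9×0.17×17.3) = 7.155×10^-4 K/W
R_cav   = 0.105/(0.0492×0.83×17.3) = 0.1486 K/W
1/R_core = 1/R_stud + 1/R_cav → R_core = 7.12×10^-4 K/W
R_outer = 0.016/(0.133×17.3) = 0.006954 K/W
R_total = 0.01382 K/W
Q = ΔT/R_total = 39/0.01382

Q ≈ 2820 W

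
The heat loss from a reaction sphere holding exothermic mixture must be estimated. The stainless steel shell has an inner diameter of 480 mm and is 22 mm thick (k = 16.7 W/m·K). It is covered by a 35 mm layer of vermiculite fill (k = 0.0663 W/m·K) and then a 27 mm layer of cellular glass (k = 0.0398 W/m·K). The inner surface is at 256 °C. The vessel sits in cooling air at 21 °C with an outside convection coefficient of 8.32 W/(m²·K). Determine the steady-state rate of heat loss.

Q ≈ 197 W

Each spherical layer contributes R = (1/r_i − 1/r_o)/(4πk):
R_stainless steel shell = (1/0.24 − 1/0.262)/(4π×16.7) = 0.001667 K/W
R_vermiculite fill = (1/0.262 − 1/0.297)/(4π×0.0663) = 0.5399 K/W
R_cellular glass = (1/0.297 − 1/0.324)/(4π×0.0398) = 0.561 K/W
R_outer film = 1/(h·4πr_o²) = 1/(8.32×4π×0.324²) = 0.09111 K/W
R_total = 1.194 K/W
Q = ΔT/R_total = 235/1.194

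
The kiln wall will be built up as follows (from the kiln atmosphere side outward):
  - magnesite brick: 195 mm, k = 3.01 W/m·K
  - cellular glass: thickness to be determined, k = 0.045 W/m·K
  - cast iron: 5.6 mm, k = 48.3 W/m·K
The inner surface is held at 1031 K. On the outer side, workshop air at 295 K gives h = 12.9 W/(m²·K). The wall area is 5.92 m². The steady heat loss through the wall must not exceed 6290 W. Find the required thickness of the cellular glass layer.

Thermal resistances in series:
R_magnesite brick = L/(kA) = 0.195/(3.01×5.92) = 0.01094 K/W
R_cast iron = L/(kA) = 0.0056/(48.3×5.92) = 1.958×10^-5 K/W
R_outer film = 1/(h_o·A) = 1/(12.9×5.92) = 0.01309 K/W
Sum of the known resistances R_other = 0.02406 K/W
Required total resistance R_tot = ΔT/Q_allow = 736/6290 = 0.117 K/W
R_cellular glass = R_tot − R_other = 0.09295 K/W
L = R·k·A = 0.09295×0.045×5.92

L ≈ 24.8 mm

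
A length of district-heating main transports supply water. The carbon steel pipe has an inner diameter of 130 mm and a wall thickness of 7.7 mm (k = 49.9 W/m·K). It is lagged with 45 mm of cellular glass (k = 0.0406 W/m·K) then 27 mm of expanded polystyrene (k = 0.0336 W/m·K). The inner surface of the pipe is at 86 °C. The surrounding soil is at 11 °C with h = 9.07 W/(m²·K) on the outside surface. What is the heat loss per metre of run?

q′ ≈ 25.1 W/m

Per-layer cylindrical resistances, series-summed:
R_carbon steel pipe wall = ln(72.7/65)/(2π×49.9×1) = 3.571×10^-4 K/W
R_cellular glass = ln(117.7/72.7)/(2π×0.0406×1) = 1.889 K/W
R_expanded polystyrene = ln(144.7/117.7)/(2π×0.0336×1) = 0.9783 K/W
R_outer film = 1/(h_o·2πr_oL) = 1/(9.07×2π×0.1447×1) = 0.1213 K/W
R_total = 2.989 K/W
Q = ΔT/R_total = 75/2.989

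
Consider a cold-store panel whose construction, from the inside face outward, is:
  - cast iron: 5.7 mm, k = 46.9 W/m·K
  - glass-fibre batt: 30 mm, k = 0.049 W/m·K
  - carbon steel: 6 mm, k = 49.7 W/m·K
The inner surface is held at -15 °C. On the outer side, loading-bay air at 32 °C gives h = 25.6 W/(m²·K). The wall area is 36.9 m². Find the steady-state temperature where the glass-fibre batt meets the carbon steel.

T ≈ 29.2 °C

Series thermal resistances:
R_cast iron = L/(kA) = 0.0057/(46.9×36.9) = 3.294×10^-6 K/W
R_glass-fibre batt = L/(kA) = 0.03/(0.049×36.9) = 0.01659 K/W
R_carbon steel = L/(kA) = 0.006/(49.7×36.9) = 3.272×10^-6 K/W
R_outer film = 1/(h_o·A) = 1/(25.6×36.9) = 0.001059 K/W
R_total = 0.01766 K/W;  Q = ΔT/R_total = 47/0.01766 = 2662 W
T_interface = T_inner + Q·ΣR(inner→interface) = -15 + 2660×0.0166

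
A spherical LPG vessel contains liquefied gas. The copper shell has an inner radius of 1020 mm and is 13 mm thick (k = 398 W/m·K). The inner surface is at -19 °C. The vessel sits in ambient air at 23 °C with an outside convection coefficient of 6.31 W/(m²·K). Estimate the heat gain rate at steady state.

Spherical conduction: R = (1/r_in − 1/r_out)/(4πk) per layer; series-sum.
R_copper shell = (1/1.02 − 1/1.033)/(4π×398) = 2.467×10^-6 K/W
R_outer film = 1/(h·4πr_o²) = 1/(6.31×4π×1.033²) = 0.01182 K/W
R_total = 0.01182 K/W
Q = ΔT/R_total = 42/0.01182

Q ≈ 3550 W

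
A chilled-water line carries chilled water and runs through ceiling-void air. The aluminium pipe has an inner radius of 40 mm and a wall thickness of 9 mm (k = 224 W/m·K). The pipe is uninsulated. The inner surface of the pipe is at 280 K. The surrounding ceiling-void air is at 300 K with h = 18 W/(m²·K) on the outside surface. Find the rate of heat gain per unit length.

Treating each annulus and film as a series resistance:
R_aluminium pipe wall = ln(49/40)/(2π×224×1) = 1.442×10^-4 K/W
R_outer film = 1/(h_o·2πr_oL) = 1/(18×2π×0.049×1) = 0.1804 K/W
R_total = 0.1806 K/W
Q = ΔT/R_total = 20/0.1806

q′ ≈ 111 W/m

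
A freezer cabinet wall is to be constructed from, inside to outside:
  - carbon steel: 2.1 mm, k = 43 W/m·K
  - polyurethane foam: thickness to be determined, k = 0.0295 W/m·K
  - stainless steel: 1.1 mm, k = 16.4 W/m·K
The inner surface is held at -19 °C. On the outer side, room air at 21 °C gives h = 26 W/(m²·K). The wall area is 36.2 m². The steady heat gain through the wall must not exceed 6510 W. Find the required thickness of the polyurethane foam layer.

Thermal resistances in series:
R_carbon steel = L/(kA) = 0.0021/(43×36.2) = 1.349×10^-6 K/W
R_stainless steel = L/(kA) = 0.0011/(16.4×36.2) = 1.853×10^-6 K/W
R_outer film = 1/(h_o·A) = 1/(26×36.2) = 0.001062 K/W
Sum of the known resistances R_other = 0.001066 K/W
Required total resistance R_tot = ΔT/Q_allow = 40/6510 = 0.006144 K/W
R_polyurethane foam = R_tot − R_other = 0.005079 K/W
L = R·k·A = 0.005079×0.0295×36.2

L ≈ 5.42 mm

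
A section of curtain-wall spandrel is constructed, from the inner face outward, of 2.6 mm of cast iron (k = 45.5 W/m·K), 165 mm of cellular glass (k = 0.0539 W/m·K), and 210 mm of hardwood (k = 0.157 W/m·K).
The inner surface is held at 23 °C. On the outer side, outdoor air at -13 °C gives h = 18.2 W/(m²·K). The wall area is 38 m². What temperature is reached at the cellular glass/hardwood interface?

T ≈ -1.74 °C

Treating each layer as a thermal resistance in series:
R_cast iron = L/(kA) = 0.0026/(45.5×38) = 1.504×10^-6 K/W
R_cellular glass = L/(kA) = 0.165/(0.0539×38) = 0.08056 K/W
R_hardwood = L/(kA) = 0.21/(0.157×38) = 0.0352 K/W
R_outer film = 1/(h_o·A) = 1/(18.2×38) = 0.001446 K/W
R_total = 0.1172 K/W;  Q = ΔT/R_total = 36/0.1172 = 307.2 W
T_interface = T_inner − Q·ΣR(inner→interface) = 23 − 307×0.08056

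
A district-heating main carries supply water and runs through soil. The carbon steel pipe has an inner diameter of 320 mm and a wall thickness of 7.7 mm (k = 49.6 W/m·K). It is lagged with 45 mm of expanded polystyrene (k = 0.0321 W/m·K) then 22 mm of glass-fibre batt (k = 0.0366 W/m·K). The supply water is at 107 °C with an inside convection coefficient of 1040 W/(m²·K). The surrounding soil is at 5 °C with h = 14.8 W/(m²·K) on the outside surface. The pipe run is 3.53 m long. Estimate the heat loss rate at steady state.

Treating each annulus and film as a series resistance:
R_inner film = 1/(h_i·2πr₁L) = 1/(1040×2π×0.16×3.53) = 2.71×10^-4 K/W
R_carbon steel pipe wall = ln(167.7/160)/(2π×49.6×3.53) = 4.273×10^-5 K/W
R_expanded polystyrene = ln(212.7/167.7)/(2π×0.0321×3.53) = 0.3339 K/W
R_glass-fibre batt = ln(234.7/212.7)/(2π×0.0366×3.53) = 0.1212 K/W
R_outer film = 1/(h_o·2πr_oL) = 1/(14.8×2π×0.2347×3.53) = 0.01298 K/W
R_total = 0.4684 K/W
Q = ΔT/R_total = 102/0.4684

Q ≈ 218 W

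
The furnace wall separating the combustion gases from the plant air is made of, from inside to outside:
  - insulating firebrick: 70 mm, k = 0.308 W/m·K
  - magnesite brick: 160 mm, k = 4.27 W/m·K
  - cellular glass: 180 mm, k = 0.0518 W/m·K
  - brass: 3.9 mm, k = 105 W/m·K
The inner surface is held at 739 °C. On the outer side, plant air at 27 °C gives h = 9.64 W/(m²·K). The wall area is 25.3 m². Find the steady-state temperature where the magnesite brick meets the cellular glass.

T ≈ 690 °C

Series thermal resistances:
R_insulating firebrick = L/(kA) = 0.07/(0.308×25.3) = 0.008983 K/W
R_magnesite brick = L/(kA) = 0.16/(4.27×25.3) = 0.001481 K/W
R_cellular glass = L/(kA) = 0.18/(0.0518×25.3) = 0.1373 K/W
R_brass = L/(kA) = 0.0039/(105×25.3) = 1.468×10^-6 K/W
R_outer film = 1/(h_o·A) = 1/(9.64×25.3) = 0.0041 K/W
R_total = 0.1519 K/W;  Q = ΔT/R_total = 712/0.1519 = 4687 W
T_interface = T_inner − Q·ΣR(inner→interface) = 739 − 4690×0.01046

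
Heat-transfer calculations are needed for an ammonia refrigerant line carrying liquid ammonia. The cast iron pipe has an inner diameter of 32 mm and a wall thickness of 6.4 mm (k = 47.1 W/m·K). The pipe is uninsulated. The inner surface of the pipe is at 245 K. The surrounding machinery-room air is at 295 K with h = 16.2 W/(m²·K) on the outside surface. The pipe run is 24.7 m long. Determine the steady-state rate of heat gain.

Q ≈ 2810 W

Treating each annulus and film as a series resistance:
R_cast iron pipe wall = ln(22.4/16)/(2π×47.1×24.7) = 4.603×10^-5 K/W
R_outer film = 1/(h_o·2πr_oL) = 1/(16.2×2π×0.0224×24.7) = 0.01776 K/W
R_total = 0.0178 K/W
Q = ΔT/R_total = 50/0.0178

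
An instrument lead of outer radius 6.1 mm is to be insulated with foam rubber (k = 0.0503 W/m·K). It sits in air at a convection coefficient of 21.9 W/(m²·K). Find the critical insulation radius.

For a cylinder r_cr = k/h = 0.0503/21.9
r_cr = 2.3 mm; since the bare radius (6.1 mm) is above r_cr, any added insulation will reduce heat loss.

r_cr ≈ 2.3 mm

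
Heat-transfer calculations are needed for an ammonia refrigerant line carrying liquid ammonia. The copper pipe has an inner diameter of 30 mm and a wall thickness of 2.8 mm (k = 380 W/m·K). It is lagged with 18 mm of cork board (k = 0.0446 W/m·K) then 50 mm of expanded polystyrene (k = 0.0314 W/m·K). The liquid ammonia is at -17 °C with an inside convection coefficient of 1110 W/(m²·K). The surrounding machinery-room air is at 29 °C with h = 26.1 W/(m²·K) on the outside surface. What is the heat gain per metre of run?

Radial resistances (cylindrical: R_cond = ln(r_o/r_i)/(2πkL), R_conv = 1/(h·2πrL)):
R_inner film = 1/(h_i·2πr₁L) = 1/(1110×2π×0.015×1) = 0.009559 K/W
R_copper pipe wall = ln(17.8/15)/(2π×380×1) = 7.168×10^-5 K/W
R_cork board = ln(35.8/17.8)/(2π×0.0446×1) = 2.493 K/W
R_expanded polystyrene = ln(85.8/35.8)/(2π×0.0314×1) = 4.43 K/W
R_outer film = 1/(h_o·2πr_oL) = 1/(26.1×2π×0.0858×1) = 0.07107 K/W
R_total = 7.005 K/W
Q = ΔT/R_total = 46/7.005

q′ ≈ 6.57 W/m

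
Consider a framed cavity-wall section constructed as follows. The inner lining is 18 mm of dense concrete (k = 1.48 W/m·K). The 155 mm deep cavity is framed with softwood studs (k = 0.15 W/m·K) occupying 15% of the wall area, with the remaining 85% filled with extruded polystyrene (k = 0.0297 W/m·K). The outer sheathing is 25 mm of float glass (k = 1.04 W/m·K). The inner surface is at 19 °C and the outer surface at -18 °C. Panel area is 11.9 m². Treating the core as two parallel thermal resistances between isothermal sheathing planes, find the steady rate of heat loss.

Q ≈ 134 W

Sheathing layers in series; stud and cavity paths in parallel between them.
R_inner = 0.018/(1.48×11.9) = 0.001022 K/W
R_stud  = 0.155/(0.15×0.15×11.9) = 0.5789 K/W
R_cav   = 0.155/(0.0297×0.85×11.9) = 0.516 K/W
1/R_core = 1/R_stud + 1/R_cav → R_core = 0.2728 K/W
R_outer = 0.025/(1.04×11.9) = 0.00202 K/W
R_total = 0.2758 K/W
Q = ΔT/R_total = 37/0.2758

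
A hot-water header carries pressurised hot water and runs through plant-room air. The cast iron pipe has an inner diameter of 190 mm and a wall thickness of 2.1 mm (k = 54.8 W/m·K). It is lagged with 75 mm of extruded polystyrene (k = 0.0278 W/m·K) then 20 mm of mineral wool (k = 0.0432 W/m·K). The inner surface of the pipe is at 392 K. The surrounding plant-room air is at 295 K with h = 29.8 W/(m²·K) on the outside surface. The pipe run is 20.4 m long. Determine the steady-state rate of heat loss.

Cylindrical conduction, so R = ln(r₂/r₁)/(2πkL) per layer, in series:
R_cast iron pipe wall = ln(97.1/95)/(2π×54.8×20.4) = 3.113×10^-6 K/W
R_extruded polystyrene = ln(172.1/97.1)/(2π×0.0278×20.4) = 0.1606 K/W
R_mineral wool = ln(192.1/172.1)/(2π×0.0432×20.4) = 0.01985 K/W
R_outer film = 1/(h_o·2πr_oL) = 1/(29.8×2π×0.1921×20.4) = 0.001363 K/W
R_total = 0.1818 K/W
Q = ΔT/R_total = 97/0.1818

Q ≈ 533 W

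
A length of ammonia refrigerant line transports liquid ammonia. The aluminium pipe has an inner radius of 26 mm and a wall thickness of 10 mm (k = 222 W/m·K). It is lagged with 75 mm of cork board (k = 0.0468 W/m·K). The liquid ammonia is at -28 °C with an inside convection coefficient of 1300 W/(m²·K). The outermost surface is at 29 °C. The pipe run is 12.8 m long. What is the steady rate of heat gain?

Cylindrical conduction, so R = ln(r₂/r₁)/(2πkL) per layer, in series:
R_inner film = 1/(h_i·2πr₁L) = 1/(1300×2π×0.026×12.8) = 3.679×10^-4 K/W
R_aluminium pipe wall = ln(36/26)/(2π×222×12.8) = 1.823×10^-5 K/W
R_cork board = ln(111/36)/(2π×0.0468×12.8) = 0.2992 K/W
R_total = 0.2995 K/W
Q = ΔT/R_total = 57/0.2995

Q ≈ 190 W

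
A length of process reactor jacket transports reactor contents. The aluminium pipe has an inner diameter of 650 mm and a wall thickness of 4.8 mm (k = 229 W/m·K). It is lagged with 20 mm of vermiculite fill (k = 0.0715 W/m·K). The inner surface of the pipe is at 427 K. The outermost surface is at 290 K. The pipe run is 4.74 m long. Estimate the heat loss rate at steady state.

Q ≈ 4950 W

Cylindrical conduction, so R = ln(r₂/r₁)/(2πkL) per layer, in series:
R_aluminium pipe wall = ln(329.8/325)/(2π×229×4.74) = 2.15×10^-6 K/W
R_vermiculite fill = ln(349.8/329.8)/(2π×0.0715×4.74) = 0.02765 K/W
R_total = 0.02765 K/W
Q = ΔT/R_total = 137/0.02765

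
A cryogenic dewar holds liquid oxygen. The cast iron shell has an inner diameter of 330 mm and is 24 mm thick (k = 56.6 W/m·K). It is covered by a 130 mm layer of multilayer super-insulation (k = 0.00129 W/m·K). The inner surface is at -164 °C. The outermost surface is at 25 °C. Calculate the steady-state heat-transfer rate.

Q ≈ 1.42 W

Spherical conduction: R = (1/r_in − 1/r_out)/(4πk) per layer; series-sum.
R_cast iron shell = (1/0.165 − 1/0.189)/(4π×56.6) = 0.001082 K/W
R_multilayer super-insulation = (1/0.189 − 1/0.319)/(4π×0.00129) = 133 K/W
R_total = 133 K/W
Q = ΔT/R_total = 189/133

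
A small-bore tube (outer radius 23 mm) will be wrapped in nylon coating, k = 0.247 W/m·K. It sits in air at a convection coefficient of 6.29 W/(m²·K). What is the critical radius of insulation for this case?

r_cr ≈ 39.3 mm

For a cylinder r_cr = k/h = 0.247/6.29
r_cr = 39.3 mm; since the bare radius (23 mm) is below r_cr, adding a thin layer of insulation will *increase* heat loss.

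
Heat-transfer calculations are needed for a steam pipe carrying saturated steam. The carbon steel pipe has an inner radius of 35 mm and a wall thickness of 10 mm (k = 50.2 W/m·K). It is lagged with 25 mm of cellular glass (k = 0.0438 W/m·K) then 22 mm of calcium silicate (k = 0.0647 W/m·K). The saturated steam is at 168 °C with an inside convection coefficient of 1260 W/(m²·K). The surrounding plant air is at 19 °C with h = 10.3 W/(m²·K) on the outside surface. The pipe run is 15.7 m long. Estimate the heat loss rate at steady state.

Q ≈ 955 W

Radial resistances (cylindrical: R_cond = ln(r_o/r_i)/(2πkL), R_conv = 1/(h·2πrL)):
R_inner film = 1/(h_i·2πr₁L) = 1/(1260×2π×0.035×15.7) = 2.299×10^-4 K/W
R_carbon steel pipe wall = ln(45/35)/(2π×50.2×15.7) = 5.075×10^-5 K/W
R_cellular glass = ln(70/45)/(2π×0.0438×15.7) = 0.1023 K/W
R_calcium silicate = ln(92/70)/(2π×0.0647×15.7) = 0.04282 K/W
R_outer film = 1/(h_o·2πr_oL) = 1/(10.3×2π×0.092×15.7) = 0.0107 K/W
R_total = 0.1561 K/W
Q = ΔT/R_total = 149/0.1561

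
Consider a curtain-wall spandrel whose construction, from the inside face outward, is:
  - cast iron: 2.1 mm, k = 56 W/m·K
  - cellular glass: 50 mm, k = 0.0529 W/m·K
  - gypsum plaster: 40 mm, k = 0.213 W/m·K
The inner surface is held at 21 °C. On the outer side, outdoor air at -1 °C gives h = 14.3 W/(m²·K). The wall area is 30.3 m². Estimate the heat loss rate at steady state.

Q ≈ 554 W

Model the wall as resistances in series:
R_cast iron = L/(kA) = 0.0021/(56×30.3) = 1.238×10^-6 K/W
R_cellular glass = L/(kA) = 0.05/(0.0529×30.3) = 0.03119 K/W
R_gypsum plaster = L/(kA) = 0.04/(0.213×30.3) = 0.006198 K/W
R_outer film = 1/(h_o·A) = 1/(14.3×30.3) = 0.002308 K/W
R_total = 0.0397 K/W
Q = ΔT / R_total = 22 / 0.0397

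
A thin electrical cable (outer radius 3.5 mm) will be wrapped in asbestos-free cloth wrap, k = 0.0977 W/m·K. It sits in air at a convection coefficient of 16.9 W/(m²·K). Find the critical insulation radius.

For a cylinder r_cr = k/h = 0.0977/16.9
r_cr = 5.78 mm; since the bare radius (3.5 mm) is below r_cr, adding a thin layer of insulation will *increase* heat loss.

r_cr ≈ 5.78 mm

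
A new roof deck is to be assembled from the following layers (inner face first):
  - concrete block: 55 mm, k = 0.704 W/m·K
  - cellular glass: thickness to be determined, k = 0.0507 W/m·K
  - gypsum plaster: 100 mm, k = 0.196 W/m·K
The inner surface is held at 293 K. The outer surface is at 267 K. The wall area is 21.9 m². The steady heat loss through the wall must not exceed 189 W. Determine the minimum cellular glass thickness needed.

Series thermal resistances:
R_concrete block = L/(kA) = 0.055/(0.704×21.9) = 0.003567 K/W
R_gypsum plaster = L/(kA) = 0.1/(0.196×21.9) = 0.0233 K/W
Sum of the known resistances R_other = 0.02686 K/W
Required total resistance R_tot = ΔT/Q_allow = 26/189 = 0.1376 K/W
R_cellular glass = R_tot − R_other = 0.1107 K/W
L = R·k·A = 0.1107×0.0507×21.9

L ≈ 123 mm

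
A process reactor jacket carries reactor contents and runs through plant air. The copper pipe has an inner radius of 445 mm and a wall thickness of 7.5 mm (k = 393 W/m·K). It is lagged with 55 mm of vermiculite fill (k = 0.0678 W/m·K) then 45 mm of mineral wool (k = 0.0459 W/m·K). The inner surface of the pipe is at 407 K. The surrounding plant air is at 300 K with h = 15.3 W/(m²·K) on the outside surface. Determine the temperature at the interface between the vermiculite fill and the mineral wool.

T ≈ 358 K

Per-layer cylindrical resistances, series-summed:
R_copper pipe wall = ln(452.5/445)/(2π×393×1) = 6.769×10^-6 K/W
R_vermiculite fill = ln(507.5/452.5)/(2π×0.0678×1) = 0.2693 K/W
R_mineral wool = ln(552.5/507.5)/(2π×0.0459×1) = 0.2946 K/W
R_outer film = 1/(h_o·2πr_oL) = 1/(15.3×2π×0.5525×1) = 0.01883 K/W
R_total = 0.5827 K/W
Q = ΔT/R_total = 107/0.5827
Q = 184 W/m
T_interface = T_inner − Q·ΣR(inner→interface) = 407 − 184×0.2693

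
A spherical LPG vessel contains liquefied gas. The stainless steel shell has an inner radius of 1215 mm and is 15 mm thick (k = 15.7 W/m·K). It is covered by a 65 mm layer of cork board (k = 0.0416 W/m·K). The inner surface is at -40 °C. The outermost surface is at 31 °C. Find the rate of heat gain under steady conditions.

Q ≈ 909 W

For a spherical shell R = (1/r₁ − 1/r₂)/(4πk); film R = 1/(h·4πr²). In series:
R_stainless steel shell = (1/1.215 − 1/1.23)/(4π×15.7) = 5.087×10^-5 K/W
R_cork board = (1/1.23 − 1/1.295)/(4π×0.0416) = 0.07806 K/W
R_total = 0.07811 K/W
Q = ΔT/R_total = 71/0.07811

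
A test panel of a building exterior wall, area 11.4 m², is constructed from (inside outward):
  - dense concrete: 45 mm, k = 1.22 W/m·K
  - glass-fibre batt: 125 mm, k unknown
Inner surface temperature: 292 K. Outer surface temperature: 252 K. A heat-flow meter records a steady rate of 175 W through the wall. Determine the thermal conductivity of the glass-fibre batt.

k ≈ 0.0487 W/(m·K)

Thermal resistances in series:
R_dense concrete = L/(kA) = 0.045/(1.22×11.4) = 0.003236 K/W
Sum of known resistances R_other = 0.003236 K/W
Total R = ΔT/Q = 40/175 = 0.2286 K/W
R_glass-fibre batt = R_total − R_other = 0.2253 K/W
k = L/(R·A) = 0.125/(0.2253×11.4)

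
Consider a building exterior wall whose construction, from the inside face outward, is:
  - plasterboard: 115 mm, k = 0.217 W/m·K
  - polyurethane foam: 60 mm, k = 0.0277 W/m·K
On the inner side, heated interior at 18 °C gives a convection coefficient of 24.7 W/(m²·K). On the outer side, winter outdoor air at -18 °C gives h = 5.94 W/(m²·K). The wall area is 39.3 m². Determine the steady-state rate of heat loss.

Using the resistance-network approach (series):
R_inner film = 1/(h_i·A) = 1/(24.7×39.3) = 0.00103 K/W
R_plasterboard = L/(kA) = 0.115/(0.217×39.3) = 0.01348 K/W
R_polyurethane foam = L/(kA) = 0.06/(0.0277×39.3) = 0.05512 K/W
R_outer film = 1/(h_o·A) = 1/(5.94×39.3) = 0.004284 K/W
R_total = 0.07391 K/W
Q = ΔT / R_total = 36 / 0.07391

Q ≈ 487 W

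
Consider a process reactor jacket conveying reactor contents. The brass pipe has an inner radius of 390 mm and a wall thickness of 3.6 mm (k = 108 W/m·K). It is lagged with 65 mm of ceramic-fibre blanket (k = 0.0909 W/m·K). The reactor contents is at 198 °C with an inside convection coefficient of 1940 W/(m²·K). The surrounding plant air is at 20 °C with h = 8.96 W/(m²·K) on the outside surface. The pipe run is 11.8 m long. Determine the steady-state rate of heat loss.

Q ≈ 6850 W

Treating each annulus and film as a series resistance:
R_inner film = 1/(h_i·2πr₁L) = 1/(1940×2π×0.39×11.8) = 1.783×10^-5 K/W
R_brass pipe wall = ln(393.6/390)/(2π×108×11.8) = 1.148×10^-6 K/W
R_ceramic-fibre blanket = ln(458.6/393.6)/(2π×0.0909×11.8) = 0.02268 K/W
R_outer film = 1/(h_o·2πr_oL) = 1/(8.96×2π×0.4586×11.8) = 0.003282 K/W
R_total = 0.02598 K/W
Q = ΔT/R_total = 178/0.02598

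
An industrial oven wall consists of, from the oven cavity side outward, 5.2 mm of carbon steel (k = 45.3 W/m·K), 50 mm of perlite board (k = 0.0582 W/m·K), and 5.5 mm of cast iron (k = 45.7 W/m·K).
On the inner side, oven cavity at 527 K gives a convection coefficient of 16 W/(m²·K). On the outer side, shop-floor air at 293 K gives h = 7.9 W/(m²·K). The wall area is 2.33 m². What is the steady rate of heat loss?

Q ≈ 520 W

Model the wall as resistances in series:
R_inner film = 1/(h_i·A) = 1/(16×2.33) = 0.02682 K/W
R_carbon steel = L/(kA) = 0.0052/(45.3×2.33) = 4.927×10^-5 K/W
R_perlite board = L/(kA) = 0.05/(0.0582×2.33) = 0.3687 K/W
R_cast iron = L/(kA) = 0.0055/(45.7×2.33) = 5.165×10^-5 K/W
R_outer film = 1/(h_o·A) = 1/(7.9×2.33) = 0.05433 K/W
R_total = 0.45 K/W
Q = ΔT / R_total = 234 / 0.45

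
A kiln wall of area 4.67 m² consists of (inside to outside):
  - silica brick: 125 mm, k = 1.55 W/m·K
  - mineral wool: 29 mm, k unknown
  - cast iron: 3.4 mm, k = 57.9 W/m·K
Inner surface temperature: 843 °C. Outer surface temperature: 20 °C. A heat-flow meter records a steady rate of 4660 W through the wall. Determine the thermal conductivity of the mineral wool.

Series thermal resistances:
R_silica brick = L/(kA) = 0.125/(1.55×4.67) = 0.01727 K/W
R_cast iron = L/(kA) = 0.0034/(57.9×4.67) = 1.257×10^-5 K/W
Sum of known resistances R_other = 0.01728 K/W
Total R = ΔT/Q = 823/4660 = 0.1766 K/W
R_mineral wool = R_total − R_other = 0.1593 K/W
k = L/(R·A) = 0.029/(0.1593×4.67)

k ≈ 0.039 W/(m·K)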